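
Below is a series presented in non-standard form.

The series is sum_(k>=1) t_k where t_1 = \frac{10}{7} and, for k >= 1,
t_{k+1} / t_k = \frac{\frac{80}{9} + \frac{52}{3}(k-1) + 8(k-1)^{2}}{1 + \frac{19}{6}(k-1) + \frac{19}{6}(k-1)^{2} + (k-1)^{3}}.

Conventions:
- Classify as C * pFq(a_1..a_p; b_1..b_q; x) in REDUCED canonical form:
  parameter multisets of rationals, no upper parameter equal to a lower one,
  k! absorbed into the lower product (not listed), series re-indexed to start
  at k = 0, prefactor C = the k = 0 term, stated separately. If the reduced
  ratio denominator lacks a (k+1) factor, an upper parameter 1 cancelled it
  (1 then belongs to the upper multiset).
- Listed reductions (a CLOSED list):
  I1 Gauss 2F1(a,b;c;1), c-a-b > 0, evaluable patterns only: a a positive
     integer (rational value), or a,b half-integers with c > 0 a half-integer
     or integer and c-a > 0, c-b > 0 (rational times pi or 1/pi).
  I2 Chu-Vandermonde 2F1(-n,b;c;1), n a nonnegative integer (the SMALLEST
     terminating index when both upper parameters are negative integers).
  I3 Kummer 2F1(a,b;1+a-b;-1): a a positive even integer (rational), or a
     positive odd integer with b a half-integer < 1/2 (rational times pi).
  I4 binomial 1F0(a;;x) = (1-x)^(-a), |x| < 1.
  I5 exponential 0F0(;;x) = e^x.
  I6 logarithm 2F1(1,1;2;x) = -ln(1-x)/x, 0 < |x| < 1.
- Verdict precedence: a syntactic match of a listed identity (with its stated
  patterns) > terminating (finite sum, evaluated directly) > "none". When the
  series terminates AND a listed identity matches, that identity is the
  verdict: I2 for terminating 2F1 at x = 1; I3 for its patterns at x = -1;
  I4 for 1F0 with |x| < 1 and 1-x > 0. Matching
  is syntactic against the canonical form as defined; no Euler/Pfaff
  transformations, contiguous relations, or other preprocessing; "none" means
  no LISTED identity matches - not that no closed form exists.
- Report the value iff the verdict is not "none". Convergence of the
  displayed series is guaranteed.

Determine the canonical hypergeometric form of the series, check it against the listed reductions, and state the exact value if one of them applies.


Canonical form: C = \frac{10}{7} times 2F2 with upper {\frac{5}{6}, \frac{4}{3}}, lower {\frac{2}{3}, \frac{3}{2}}, x = 8. Verdict: none. A 2F2 with upper {\frac{5}{6}, \frac{4}{3}} fits none of I1-I6 at x = 8; the sum runs forever.

Structural cue: with t_0 = \frac{10}{7}, factor the ratio over Q (prefactor 10/7): negated roots = parameters.
Adjacent-term ratio: r(k) = 8 * (k+\frac{5}{6}) (k+\frac{4}{3}) / [(k+\frac{2}{3}) (k+\frac{3}{2}) (k+1)] - rational in k, leading ratio 8; with t_0 = \frac{10}{7}, classification follows.


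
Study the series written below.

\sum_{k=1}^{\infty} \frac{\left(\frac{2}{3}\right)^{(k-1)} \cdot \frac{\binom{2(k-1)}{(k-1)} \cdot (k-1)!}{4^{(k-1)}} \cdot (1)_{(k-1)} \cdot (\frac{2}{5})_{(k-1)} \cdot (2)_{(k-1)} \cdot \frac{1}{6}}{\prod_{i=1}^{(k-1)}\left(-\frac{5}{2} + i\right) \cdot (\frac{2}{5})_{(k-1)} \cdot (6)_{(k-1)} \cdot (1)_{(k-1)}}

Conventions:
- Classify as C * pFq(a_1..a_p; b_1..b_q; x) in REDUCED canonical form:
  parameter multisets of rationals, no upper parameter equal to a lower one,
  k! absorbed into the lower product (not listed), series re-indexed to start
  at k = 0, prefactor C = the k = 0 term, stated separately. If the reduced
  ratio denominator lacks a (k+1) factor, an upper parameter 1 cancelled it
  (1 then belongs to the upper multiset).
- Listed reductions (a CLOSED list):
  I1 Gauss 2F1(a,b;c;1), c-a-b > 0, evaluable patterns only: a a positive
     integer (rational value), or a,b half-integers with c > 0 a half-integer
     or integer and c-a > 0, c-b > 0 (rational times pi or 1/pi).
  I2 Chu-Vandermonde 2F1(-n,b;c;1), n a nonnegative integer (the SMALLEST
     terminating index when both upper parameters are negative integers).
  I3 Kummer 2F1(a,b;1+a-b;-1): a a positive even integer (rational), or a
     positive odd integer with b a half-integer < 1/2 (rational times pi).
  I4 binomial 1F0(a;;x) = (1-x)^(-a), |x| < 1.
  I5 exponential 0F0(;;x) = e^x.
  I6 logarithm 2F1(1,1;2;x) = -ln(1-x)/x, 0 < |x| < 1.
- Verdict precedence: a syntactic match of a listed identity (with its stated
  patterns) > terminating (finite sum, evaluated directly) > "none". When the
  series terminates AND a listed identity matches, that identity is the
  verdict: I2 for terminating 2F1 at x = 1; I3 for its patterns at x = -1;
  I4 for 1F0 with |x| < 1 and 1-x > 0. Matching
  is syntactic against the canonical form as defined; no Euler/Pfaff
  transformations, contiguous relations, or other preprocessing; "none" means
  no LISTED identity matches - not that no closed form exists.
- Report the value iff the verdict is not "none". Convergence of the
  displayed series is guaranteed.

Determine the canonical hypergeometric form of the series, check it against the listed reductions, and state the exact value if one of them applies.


Classification (C = \frac{1}{6}): 3F2 with upper {\frac{1}{2}, 1, 2}, lower {-\frac{3}{2}, 6}, argument x = \frac{2}{3}. Verdict: none - at argument \frac{2}{3} the multisets {\frac{1}{2}, 1, 2} ; {-\frac{3}{2}, 6} match no listed identity.

Key step: t_0 = \frac{1}{6} here, and the lower running product (C = 1/6, x = 2/3) is a rising factorial.
Adjacent-term ratio: r(k) = \frac{2}{3} * (k+\frac{1}{2}) (k+1) (k+2) / [(k-\frac{3}{2}) (k+6) (k+1)] - rational; roots negated = parameters, x = \frac{2}{3}, C = \frac{1}{6}.


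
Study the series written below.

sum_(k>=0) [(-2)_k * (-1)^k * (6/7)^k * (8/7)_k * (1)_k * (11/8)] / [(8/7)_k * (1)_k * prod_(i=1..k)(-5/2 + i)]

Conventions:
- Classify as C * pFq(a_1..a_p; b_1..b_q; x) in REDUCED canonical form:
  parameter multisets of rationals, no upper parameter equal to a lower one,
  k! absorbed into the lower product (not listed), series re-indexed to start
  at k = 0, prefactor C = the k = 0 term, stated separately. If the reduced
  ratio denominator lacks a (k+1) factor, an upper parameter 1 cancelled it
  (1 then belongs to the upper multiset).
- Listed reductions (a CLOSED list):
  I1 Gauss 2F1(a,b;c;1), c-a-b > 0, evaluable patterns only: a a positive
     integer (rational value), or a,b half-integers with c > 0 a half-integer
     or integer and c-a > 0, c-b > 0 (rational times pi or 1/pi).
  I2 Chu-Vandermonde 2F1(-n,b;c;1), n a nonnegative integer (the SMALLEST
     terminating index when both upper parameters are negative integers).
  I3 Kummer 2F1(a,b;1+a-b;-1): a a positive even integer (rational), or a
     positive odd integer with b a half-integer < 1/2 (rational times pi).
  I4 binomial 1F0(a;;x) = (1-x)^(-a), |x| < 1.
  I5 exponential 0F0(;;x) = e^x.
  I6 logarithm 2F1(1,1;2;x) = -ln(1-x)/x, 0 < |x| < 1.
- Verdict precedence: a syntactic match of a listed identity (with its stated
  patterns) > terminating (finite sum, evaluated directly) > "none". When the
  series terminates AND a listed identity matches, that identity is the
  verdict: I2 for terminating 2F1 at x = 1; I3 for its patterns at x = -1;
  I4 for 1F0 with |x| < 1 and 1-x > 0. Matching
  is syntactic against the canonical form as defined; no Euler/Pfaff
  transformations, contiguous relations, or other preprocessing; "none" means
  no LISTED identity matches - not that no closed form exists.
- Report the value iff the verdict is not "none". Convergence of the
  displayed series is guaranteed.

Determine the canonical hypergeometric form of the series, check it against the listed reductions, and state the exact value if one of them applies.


At argument -6/7: a 2F1 with upper {-2, 1}, lower {-3/2}, scaled by C = 11/8. Verdict: terminating (-2 upstairs). 3 nonzero terms in all; added directly. Value: 979/392.

Key step: t_0 being 11/8, the parameter 8/7 appears in both the upper and lower lists and cancels.
Term ratio: r(k) = (-6/7) * (k-2) (k+1) / [(k-3/2) (k+1)] ; factor over Q: parameters, x = (-6/7), and C = 11/8.


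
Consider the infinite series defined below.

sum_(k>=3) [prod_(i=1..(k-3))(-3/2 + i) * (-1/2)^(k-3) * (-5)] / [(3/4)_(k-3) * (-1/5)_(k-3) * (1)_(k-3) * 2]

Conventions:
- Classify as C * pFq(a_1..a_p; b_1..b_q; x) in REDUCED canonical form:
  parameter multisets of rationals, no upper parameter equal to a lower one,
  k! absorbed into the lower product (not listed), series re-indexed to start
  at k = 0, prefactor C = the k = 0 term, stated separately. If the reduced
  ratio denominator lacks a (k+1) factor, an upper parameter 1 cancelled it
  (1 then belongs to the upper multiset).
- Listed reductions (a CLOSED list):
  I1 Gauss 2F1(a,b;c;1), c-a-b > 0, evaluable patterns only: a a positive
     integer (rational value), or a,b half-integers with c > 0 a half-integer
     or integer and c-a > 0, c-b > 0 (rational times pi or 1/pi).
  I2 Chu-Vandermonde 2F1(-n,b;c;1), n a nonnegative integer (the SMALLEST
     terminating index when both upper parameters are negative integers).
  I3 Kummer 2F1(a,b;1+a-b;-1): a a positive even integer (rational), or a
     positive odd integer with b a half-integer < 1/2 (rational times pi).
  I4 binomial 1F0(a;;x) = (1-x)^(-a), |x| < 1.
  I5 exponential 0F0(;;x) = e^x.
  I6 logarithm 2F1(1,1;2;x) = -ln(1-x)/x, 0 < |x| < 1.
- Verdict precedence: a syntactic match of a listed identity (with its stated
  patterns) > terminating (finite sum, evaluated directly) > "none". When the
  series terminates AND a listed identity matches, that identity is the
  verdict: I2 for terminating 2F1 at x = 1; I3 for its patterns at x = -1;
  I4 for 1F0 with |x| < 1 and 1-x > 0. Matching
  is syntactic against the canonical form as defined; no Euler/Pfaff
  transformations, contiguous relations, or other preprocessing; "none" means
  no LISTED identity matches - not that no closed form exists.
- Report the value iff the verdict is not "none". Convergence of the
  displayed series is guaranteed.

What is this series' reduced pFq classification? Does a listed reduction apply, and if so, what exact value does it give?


Structural cue: with t_0 = -5/2, (1)_k (prefactor -5/2) is k! itself.
Term ratio: r(k) = (-1/2) * (k-1/2) / [(k-1/5) (k+3/4) (k+1)] - poly over poly, x = (-1/2) from leading terms; C = -5/2 at k = 0.

x = -1/2 here; the reduced form reads 1F2, upper {-1/2}, lower {-1/5, 3/4}, C = -5/2. Verdict: no listed reduction: x = -1/2 and upper {-1/2} fail every I1-I6 pattern.


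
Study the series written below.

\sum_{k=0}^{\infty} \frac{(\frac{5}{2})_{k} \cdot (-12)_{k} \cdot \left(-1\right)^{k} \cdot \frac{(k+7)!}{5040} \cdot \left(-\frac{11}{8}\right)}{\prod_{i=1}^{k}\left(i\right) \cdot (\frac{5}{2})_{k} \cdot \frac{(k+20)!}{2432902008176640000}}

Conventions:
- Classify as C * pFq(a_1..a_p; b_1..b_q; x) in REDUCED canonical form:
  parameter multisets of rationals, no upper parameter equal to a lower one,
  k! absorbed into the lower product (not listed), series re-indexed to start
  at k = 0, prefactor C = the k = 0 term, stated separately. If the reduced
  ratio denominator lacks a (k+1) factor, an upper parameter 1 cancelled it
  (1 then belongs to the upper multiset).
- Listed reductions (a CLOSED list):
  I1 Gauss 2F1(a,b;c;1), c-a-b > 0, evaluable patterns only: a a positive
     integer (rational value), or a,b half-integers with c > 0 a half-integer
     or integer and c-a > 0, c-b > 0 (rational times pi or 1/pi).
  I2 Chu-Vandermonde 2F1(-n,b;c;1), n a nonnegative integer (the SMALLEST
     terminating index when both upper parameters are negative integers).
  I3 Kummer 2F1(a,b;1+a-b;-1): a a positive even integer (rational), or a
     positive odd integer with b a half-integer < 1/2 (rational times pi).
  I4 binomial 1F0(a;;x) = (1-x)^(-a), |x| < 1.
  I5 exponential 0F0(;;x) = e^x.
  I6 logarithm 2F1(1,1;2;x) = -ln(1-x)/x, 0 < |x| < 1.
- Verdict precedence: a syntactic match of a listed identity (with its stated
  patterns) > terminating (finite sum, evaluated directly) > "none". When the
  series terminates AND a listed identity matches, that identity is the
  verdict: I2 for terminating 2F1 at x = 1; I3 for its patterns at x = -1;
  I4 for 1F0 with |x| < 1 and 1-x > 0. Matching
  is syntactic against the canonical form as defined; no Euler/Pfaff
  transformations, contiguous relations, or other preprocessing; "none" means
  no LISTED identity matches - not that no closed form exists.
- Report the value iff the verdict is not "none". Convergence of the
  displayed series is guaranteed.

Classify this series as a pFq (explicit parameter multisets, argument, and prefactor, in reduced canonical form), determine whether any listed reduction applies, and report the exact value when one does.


The tell: t_0 being -\frac{11}{8}, the factorial ratio (prefactor -11/8) (k+a-1)!/(a-1)! is a rising factorial (a)_k.
Ratio: r(k) = -1 * (k-12) (k+8) / [(k+21) (k+1)] - rational; roots negated = parameters, x = -1, C = -\frac{11}{8}.

The series (x = -1) is 2F1: upper {-12, 8}, lower {21}, prefactor -\frac{11}{8}. Verdict: the Kummer evaluation I3 matches (x = -1; c = 21 equals 1+a-b for upper {-12, 8}: listed pattern). Sum: -\frac{10659}{112}.


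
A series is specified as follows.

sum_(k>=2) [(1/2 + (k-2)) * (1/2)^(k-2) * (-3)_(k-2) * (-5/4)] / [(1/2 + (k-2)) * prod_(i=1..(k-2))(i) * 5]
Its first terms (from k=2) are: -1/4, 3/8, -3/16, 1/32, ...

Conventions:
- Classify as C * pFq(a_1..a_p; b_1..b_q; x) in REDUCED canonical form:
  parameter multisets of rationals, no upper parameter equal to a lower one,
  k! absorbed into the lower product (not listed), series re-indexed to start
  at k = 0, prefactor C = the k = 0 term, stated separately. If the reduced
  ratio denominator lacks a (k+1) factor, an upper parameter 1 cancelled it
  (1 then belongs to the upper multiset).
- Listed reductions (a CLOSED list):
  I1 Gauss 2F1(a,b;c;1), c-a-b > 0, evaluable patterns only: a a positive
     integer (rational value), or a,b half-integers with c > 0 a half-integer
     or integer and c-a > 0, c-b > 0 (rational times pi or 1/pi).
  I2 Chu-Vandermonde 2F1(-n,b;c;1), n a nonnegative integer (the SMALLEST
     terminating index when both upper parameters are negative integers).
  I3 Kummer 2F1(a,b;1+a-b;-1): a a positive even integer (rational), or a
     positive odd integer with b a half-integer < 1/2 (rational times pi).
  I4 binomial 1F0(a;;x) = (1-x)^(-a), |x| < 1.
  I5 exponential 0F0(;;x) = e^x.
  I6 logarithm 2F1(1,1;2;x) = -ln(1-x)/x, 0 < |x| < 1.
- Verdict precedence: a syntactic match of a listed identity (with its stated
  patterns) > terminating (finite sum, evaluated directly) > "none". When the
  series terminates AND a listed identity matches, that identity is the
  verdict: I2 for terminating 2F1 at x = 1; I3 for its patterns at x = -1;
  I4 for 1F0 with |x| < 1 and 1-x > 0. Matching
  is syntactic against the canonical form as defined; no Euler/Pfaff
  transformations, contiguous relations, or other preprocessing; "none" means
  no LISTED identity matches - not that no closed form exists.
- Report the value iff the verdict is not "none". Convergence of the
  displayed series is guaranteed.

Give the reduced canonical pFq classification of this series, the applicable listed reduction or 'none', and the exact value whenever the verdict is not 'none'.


Reduced: x = 1/2, 1F0, upper = {-3}, lower = {-}, C = -1/4. Verdict at x = 1/2: the I4 binomial reduction matches (the 1F0 binomial series: exponent 3, x = 1/2). Value: -1/32.

Key observation: t_0 = -1/4 here, and the constant factors (prefactor -1/4) combine into one prefactor.
Ratio: r(k) = (1/2) * (k-3) / [(k+1)] ; factor over Q: parameters, x = (1/2), and C = -1/4.


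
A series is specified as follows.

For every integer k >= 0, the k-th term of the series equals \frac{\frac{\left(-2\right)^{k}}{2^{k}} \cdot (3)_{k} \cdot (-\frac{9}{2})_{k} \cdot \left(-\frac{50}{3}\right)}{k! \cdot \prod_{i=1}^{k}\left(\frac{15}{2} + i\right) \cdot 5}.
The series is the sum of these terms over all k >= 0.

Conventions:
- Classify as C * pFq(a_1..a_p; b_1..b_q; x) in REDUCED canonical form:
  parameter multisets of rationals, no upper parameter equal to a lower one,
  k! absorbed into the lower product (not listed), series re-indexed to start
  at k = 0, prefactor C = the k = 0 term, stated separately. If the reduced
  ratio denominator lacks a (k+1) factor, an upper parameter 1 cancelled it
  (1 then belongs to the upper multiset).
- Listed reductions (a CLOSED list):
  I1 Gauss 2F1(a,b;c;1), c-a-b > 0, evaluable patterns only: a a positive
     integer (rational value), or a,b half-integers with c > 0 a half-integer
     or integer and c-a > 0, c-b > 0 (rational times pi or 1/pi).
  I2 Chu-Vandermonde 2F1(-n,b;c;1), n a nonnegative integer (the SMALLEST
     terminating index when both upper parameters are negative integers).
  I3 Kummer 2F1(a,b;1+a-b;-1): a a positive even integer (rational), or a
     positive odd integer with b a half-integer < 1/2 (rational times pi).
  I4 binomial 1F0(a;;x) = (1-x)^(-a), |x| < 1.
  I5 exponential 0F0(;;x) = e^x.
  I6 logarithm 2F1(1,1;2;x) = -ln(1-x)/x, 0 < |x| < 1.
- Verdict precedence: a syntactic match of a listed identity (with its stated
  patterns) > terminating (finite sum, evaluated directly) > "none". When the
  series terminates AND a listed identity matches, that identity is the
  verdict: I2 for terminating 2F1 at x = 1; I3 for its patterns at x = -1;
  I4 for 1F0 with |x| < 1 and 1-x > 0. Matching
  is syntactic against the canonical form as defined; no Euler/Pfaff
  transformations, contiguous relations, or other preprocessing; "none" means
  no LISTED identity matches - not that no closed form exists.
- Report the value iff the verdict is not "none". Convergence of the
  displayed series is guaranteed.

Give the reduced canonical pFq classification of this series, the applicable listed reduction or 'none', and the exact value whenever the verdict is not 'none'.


With C = -\frac{10}{3}: the canonical form is 2F1(-\frac{9}{2}, 3; \frac{17}{2}; -1). Verdict: Kummer's theorem (I3) matches (x = -1; c = \frac{17}{2} equals 1+a-b for upper {-\frac{9}{2}, 3}: listed pattern). Exact value: \left(-\frac{75075}{16384}\right) \cdot \pi.

First insight: x = -1 and the two k-th powers (prefactor -10/3) combine into one argument.
Term ratio: r(k) = -1 * (k-\frac{9}{2}) (k+3) / [(k+\frac{17}{2}) (k+1)] - rational in k, leading ratio -1; with t_0 = -\frac{10}{3}, classification follows.


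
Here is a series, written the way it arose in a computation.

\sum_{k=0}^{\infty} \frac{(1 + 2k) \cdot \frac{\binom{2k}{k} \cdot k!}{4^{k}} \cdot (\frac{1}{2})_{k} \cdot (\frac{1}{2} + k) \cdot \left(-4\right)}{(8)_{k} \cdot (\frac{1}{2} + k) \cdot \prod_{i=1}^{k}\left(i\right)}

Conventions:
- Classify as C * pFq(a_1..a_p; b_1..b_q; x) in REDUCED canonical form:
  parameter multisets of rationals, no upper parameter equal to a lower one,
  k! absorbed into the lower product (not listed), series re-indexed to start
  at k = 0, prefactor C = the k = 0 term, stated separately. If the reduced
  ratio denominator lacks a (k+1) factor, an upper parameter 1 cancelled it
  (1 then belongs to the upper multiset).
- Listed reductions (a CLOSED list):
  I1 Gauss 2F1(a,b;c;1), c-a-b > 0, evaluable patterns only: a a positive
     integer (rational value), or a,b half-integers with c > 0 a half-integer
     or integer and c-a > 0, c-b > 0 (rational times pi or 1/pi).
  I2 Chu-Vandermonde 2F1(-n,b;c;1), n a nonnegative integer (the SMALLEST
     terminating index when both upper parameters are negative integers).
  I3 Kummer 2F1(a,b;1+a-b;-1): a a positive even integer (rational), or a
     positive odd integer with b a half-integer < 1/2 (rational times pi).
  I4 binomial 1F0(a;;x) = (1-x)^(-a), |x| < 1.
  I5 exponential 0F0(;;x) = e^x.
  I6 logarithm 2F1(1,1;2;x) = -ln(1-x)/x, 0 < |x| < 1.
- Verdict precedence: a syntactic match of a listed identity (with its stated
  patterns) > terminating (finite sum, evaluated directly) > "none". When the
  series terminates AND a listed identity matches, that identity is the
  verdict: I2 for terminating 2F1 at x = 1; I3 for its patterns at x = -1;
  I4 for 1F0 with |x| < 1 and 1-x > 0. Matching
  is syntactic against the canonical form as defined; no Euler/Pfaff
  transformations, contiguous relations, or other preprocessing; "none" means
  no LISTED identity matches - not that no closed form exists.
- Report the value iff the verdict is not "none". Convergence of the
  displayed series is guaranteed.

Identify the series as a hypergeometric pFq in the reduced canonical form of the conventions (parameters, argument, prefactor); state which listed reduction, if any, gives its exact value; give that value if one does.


First insight: from the first term -4: striking the common factor k + 1/2 reduces the term (C = -4).
Step ratio: r(k) = 1 * (k+\frac{1}{2}) (k+\frac{3}{2}) / [(k+8) (k+1)] - poly over poly, x = 1 from leading terms; C = -4 at k = 0.

Classification (C = -4): 2F1 with upper {\frac{1}{2}, \frac{3}{2}}, lower {8}, argument x = 1. Verdict at x = 1: Gauss (I1, half-integer pattern) matches (x = 1; upper {\frac{1}{2}, \frac{3}{2}} half-integers, c = 8 in the evaluable pattern). Its exact value is \left(-\frac{4194304}{297297}\right) / \pi.


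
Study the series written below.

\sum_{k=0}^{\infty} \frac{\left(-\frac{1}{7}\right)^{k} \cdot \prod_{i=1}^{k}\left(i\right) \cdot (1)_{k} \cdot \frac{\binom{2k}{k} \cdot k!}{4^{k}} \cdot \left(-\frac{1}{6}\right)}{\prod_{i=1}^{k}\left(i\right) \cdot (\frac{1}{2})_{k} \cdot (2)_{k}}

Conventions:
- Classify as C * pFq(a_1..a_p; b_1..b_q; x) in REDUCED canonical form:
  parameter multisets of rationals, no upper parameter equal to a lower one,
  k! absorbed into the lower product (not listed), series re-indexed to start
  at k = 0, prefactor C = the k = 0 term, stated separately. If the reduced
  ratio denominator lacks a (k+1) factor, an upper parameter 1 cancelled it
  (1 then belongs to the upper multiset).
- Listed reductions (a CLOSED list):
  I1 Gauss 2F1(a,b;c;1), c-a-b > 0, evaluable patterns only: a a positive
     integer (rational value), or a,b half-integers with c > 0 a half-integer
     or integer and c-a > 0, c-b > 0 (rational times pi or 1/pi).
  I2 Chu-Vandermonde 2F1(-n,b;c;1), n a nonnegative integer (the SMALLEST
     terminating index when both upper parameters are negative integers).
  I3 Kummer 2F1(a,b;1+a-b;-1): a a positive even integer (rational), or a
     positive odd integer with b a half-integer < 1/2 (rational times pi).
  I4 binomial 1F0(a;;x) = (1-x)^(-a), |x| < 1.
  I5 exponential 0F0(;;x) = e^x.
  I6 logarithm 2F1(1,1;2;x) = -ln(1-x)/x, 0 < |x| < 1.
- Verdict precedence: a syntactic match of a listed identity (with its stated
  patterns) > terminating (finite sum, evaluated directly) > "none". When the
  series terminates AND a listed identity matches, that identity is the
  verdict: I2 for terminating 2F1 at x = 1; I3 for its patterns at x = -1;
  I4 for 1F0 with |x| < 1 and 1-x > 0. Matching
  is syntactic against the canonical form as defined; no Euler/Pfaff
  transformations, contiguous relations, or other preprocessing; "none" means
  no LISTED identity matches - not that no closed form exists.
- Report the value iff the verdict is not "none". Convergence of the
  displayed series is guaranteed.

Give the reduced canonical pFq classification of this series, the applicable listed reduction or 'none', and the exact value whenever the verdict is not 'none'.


The tell: with t_0 = -\frac{1}{6}, the parameter 1/2 appears in both the upper and lower lists and cancels.
Adjacent-term ratio: r(k) = -\frac{1}{7} * (k+1) (k+1) / [(k+2) (k+1)] - poly over poly, x = -\frac{1}{7} from leading terms; C = -\frac{1}{6} at k = 0.

x = -\frac{1}{7} here; the reduced form reads 2F1, upper {1, 1}, lower {2}, C = -\frac{1}{6}. Verdict: the logarithmic series (I6) applies (the logarithm: parameters (1,1;2), x = -\frac{1}{7}). Value: \left(-\frac{7}{6}\right) \cdot \ln\left(\frac{8}{7}\right).


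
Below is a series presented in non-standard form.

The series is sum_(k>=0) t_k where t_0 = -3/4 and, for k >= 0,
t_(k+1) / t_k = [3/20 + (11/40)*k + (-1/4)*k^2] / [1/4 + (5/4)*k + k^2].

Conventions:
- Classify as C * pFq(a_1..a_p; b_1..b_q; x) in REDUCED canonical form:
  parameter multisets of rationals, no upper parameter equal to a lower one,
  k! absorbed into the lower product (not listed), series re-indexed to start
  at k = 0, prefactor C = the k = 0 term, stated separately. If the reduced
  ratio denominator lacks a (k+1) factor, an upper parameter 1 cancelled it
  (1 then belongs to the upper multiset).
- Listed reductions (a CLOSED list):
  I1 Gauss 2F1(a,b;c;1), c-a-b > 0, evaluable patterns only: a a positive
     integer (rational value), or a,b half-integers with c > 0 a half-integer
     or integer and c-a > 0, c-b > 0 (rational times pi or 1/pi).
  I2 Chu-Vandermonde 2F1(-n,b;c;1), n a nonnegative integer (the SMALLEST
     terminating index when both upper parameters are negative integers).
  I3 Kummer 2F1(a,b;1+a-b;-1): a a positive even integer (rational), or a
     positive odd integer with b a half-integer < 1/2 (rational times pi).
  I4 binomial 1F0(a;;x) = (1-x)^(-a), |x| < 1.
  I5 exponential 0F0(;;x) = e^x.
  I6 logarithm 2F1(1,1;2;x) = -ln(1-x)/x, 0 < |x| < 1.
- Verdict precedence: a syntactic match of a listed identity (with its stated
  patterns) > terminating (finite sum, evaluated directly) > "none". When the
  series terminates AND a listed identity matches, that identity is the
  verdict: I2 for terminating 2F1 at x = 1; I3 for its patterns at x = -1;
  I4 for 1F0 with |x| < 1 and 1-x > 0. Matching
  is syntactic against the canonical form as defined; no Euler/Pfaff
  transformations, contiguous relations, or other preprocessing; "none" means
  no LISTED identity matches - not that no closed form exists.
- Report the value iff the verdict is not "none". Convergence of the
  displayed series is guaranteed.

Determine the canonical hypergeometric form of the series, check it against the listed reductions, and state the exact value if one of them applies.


x = -1/4 here; the reduced form reads 2F1, upper {-3/2, 2/5}, lower {1/4}, C = -3/4. Verdict: none here - no I1-I6 shape fits x = -1/4 with lower {1/4}.

Key step: x = (-1/4) and the expanded ratio factors over Q; C = -3/4, x = -1/4, roots give parameters.
Ratio: r(k) = (-1/4) * (k-3/2) (k+2/5) / [(k+1/4) (k+1)] - rational in k, leading ratio (-1/4); with t_0 = -3/4, classification follows.


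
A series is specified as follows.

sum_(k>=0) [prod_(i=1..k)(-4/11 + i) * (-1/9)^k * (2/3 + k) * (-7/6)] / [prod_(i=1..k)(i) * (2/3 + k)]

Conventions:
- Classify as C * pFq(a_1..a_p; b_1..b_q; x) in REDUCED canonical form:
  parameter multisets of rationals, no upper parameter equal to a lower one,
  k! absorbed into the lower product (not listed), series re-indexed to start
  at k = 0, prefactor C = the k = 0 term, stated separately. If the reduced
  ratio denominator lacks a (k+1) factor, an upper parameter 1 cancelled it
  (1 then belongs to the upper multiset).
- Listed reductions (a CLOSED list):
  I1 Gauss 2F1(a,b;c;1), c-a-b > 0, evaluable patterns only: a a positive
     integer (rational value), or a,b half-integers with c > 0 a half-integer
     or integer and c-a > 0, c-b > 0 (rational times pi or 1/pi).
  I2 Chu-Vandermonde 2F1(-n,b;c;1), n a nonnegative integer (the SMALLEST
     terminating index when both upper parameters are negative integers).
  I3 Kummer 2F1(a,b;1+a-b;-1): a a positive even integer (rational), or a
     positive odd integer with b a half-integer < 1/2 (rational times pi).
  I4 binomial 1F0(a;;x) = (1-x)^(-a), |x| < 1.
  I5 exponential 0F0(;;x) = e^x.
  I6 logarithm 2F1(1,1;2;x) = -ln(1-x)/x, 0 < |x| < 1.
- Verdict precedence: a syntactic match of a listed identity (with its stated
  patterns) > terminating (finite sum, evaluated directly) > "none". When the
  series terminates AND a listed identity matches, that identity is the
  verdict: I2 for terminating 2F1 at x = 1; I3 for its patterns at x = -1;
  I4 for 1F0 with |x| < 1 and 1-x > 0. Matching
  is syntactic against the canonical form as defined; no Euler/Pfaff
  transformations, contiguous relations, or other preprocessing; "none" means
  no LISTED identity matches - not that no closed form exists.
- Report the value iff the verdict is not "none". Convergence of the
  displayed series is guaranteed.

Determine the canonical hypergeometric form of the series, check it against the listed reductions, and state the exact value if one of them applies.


The series (x = -1/9) is 1F0: upper {7/11}, lower {-}, prefactor -7/6. Verdict: the binomial series (I4) matches (the 1F0 binomial series: exponent -7/11, x = -1/9). Value: (-7/6) * (10/9)^(-7/11).

First insight: from the first term -7/6: k + 2/3 divides numerator and denominator alike; C = -7/6 after cancelling.
Ratio: r(k) = (-1/9) * (k+7/11) / [(k+1)] - rational in k. x = (-1/9); t_0 = -7/6; negate the roots.


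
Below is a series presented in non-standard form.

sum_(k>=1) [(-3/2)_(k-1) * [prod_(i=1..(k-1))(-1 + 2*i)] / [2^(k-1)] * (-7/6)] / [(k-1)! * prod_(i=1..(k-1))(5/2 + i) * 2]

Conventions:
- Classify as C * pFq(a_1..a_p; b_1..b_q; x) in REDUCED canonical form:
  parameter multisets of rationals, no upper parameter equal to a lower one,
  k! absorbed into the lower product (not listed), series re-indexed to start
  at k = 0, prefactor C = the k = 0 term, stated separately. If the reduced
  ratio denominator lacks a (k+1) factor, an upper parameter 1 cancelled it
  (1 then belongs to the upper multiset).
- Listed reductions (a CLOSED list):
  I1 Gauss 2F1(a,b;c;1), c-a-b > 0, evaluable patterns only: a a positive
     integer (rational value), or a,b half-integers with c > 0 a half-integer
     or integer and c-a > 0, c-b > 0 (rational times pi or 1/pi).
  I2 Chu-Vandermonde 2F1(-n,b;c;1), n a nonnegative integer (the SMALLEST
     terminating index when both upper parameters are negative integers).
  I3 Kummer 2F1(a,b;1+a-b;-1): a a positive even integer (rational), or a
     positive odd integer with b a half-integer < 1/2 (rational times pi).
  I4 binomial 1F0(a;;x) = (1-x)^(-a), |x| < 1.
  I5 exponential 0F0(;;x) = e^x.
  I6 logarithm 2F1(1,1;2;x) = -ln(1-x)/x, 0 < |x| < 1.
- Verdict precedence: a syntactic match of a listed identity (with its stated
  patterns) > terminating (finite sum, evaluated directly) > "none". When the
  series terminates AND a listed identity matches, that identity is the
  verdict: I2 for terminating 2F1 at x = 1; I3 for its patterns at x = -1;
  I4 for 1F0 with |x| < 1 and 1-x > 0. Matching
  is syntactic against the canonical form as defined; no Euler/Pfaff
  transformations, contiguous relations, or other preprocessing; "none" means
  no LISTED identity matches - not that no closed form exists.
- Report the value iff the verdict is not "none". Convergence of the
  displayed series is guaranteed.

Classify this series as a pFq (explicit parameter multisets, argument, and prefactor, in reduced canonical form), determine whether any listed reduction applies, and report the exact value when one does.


x = 1 here; the reduced form reads 2F1, upper {-3/2, 1/2}, lower {7/2}, C = -7/12. Verdict at x = 1: Gauss (I1, half-integer pattern) matches (x = 1; upper {-3/2, 1/2} half-integers, c = 7/2 in the evaluable pattern). Value: (-1225/8192) * pi.

Key step: t_0 being -7/12, the odd product 1*3*...*(2k-1) (C = -7/12) is 2^k (1/2)_k.
Step ratio: r(k) = 1 * (k-3/2) (k+1/2) / [(k+7/2) (k+1)] - rational in k, leading ratio 1; with t_0 = -7/12, classification follows.


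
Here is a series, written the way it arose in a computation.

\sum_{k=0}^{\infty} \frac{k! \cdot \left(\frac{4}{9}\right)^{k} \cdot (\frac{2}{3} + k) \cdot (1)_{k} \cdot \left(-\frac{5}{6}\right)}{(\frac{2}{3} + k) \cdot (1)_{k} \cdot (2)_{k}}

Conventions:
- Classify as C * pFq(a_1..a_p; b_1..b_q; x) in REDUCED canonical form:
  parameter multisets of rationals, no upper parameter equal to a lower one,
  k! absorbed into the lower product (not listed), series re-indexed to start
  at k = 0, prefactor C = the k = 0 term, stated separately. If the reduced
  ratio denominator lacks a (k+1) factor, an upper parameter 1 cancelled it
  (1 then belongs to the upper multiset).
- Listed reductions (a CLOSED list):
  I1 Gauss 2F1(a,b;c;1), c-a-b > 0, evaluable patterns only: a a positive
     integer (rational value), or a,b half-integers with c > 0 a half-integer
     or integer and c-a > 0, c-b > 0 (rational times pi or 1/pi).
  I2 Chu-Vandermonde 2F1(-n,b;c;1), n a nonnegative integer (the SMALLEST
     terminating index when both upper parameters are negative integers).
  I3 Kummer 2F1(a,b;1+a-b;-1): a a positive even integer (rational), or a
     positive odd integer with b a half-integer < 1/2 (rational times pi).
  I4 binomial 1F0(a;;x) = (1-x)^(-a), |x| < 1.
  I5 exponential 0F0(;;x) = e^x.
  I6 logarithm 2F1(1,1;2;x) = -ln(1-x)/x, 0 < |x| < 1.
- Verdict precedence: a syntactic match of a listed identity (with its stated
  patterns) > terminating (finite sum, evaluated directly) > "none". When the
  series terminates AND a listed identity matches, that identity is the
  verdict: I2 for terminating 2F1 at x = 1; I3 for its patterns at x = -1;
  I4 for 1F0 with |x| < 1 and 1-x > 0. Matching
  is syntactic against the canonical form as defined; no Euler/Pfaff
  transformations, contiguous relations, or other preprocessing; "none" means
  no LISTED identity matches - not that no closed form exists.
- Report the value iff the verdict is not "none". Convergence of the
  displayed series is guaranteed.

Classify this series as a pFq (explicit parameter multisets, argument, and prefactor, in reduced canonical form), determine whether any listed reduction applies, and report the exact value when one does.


Prefactor -\frac{5}{6}, argument \frac{4}{9}: 2F1 with upper {1, 1} over lower {2}. Verdict: logarithm (I6) applies (the logarithm: parameters (1,1;2), x = \frac{4}{9}). Its exact value is \frac{15}{8} \cdot \ln\left(\frac{5}{9}\right).

Key observation: with t_0 = -\frac{5}{6}, (1)_k (C = -5/6) is k! itself.
Term ratio: r(k) = \frac{4}{9} * (k+1) (k+1) / [(k+2) (k+1)] - poly over poly, x = \frac{4}{9} from leading terms; C = -\frac{5}{6} at k = 0.


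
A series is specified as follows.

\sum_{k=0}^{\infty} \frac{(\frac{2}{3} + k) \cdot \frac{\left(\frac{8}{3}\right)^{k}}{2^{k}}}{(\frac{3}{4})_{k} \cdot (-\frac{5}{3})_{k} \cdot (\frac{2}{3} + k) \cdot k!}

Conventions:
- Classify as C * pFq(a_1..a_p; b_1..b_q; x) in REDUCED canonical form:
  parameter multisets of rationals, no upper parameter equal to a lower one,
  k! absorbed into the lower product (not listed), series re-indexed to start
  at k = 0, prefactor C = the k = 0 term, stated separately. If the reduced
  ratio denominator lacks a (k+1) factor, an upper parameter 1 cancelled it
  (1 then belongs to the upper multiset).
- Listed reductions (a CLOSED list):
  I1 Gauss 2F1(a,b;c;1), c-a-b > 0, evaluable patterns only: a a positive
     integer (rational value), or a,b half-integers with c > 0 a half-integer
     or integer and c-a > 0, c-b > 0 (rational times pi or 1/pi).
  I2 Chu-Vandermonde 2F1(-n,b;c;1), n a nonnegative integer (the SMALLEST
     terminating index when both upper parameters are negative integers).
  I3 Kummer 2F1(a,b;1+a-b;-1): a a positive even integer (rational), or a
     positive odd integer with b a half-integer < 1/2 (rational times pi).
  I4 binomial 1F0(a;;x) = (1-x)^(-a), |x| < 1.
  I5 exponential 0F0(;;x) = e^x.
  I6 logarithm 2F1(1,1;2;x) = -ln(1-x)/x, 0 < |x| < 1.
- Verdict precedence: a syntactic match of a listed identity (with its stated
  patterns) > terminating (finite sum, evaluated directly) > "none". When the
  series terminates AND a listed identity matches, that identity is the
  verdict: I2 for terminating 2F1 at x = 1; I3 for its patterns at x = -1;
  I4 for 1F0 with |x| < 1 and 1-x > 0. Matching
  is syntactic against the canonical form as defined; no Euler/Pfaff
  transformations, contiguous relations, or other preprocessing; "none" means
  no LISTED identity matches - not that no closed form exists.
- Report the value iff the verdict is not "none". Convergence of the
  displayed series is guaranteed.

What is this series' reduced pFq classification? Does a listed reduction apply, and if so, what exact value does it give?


First insight: t_0 = 1 here, and the factor k + 2/3 cancels (top and bottom), leaving C = 1, x = 4/3.
Adjacent-term ratio: r(k) = \frac{4}{3} * 1 / [(k-\frac{5}{3}) (k+\frac{3}{4}) (k+1)] - rational in k, leading ratio \frac{4}{3}; with t_0 = 1, classification follows.

Reduced: x = \frac{4}{3}, 0F2, upper = {-}, lower = {-\frac{5}{3}, \frac{3}{4}}, C = 1. Verdict: none - this 0F2 at x = \frac{4}{3} matches no listed pattern, and upper {-} holds no stopper.


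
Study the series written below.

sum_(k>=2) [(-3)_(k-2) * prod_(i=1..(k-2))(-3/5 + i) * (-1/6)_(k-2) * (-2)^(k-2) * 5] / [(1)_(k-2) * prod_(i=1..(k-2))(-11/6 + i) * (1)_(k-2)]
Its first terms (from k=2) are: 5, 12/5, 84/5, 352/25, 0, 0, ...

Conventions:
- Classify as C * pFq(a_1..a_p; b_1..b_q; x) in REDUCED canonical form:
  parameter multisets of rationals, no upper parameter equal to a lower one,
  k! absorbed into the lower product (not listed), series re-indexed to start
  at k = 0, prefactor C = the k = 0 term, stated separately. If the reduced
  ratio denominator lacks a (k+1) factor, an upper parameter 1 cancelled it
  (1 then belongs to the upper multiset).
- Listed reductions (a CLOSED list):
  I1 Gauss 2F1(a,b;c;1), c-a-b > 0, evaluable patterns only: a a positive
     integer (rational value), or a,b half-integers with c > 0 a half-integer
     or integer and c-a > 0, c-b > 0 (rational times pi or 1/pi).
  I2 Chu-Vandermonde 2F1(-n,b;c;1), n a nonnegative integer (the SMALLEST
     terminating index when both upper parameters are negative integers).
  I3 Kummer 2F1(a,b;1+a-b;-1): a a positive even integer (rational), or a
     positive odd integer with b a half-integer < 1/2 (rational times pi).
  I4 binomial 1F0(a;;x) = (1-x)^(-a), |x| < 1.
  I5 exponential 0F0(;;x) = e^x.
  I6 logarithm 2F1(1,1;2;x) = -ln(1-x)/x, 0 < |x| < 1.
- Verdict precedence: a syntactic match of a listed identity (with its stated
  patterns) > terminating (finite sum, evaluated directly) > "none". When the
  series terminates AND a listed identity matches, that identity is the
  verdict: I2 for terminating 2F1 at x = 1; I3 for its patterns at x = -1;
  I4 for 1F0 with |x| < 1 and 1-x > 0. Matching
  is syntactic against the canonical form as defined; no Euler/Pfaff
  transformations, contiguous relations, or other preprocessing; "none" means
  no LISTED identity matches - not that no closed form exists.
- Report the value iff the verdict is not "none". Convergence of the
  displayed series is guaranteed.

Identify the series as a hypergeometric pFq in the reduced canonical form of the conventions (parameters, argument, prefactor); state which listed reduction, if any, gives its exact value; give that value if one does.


Canonical form: C = 5 times 3F2 with upper {-3, -1/6, 2/5}, lower {-5/6, 1}, x = -2. Verdict: terminating - upper parameter -3 makes this a finite sum (last index 3), evaluated exactly. Sum: 957/25.

Structural cue: x = (-2) and the lower running product (prefactor 5) is a rising factorial.
Step ratio: r(k) = (-2) * (k-3) (k-1/6) (k+2/5) / [(k-5/6) (k+1) (k+1)] - rational in k, leading ratio (-2); with t_0 = 5, classification follows.


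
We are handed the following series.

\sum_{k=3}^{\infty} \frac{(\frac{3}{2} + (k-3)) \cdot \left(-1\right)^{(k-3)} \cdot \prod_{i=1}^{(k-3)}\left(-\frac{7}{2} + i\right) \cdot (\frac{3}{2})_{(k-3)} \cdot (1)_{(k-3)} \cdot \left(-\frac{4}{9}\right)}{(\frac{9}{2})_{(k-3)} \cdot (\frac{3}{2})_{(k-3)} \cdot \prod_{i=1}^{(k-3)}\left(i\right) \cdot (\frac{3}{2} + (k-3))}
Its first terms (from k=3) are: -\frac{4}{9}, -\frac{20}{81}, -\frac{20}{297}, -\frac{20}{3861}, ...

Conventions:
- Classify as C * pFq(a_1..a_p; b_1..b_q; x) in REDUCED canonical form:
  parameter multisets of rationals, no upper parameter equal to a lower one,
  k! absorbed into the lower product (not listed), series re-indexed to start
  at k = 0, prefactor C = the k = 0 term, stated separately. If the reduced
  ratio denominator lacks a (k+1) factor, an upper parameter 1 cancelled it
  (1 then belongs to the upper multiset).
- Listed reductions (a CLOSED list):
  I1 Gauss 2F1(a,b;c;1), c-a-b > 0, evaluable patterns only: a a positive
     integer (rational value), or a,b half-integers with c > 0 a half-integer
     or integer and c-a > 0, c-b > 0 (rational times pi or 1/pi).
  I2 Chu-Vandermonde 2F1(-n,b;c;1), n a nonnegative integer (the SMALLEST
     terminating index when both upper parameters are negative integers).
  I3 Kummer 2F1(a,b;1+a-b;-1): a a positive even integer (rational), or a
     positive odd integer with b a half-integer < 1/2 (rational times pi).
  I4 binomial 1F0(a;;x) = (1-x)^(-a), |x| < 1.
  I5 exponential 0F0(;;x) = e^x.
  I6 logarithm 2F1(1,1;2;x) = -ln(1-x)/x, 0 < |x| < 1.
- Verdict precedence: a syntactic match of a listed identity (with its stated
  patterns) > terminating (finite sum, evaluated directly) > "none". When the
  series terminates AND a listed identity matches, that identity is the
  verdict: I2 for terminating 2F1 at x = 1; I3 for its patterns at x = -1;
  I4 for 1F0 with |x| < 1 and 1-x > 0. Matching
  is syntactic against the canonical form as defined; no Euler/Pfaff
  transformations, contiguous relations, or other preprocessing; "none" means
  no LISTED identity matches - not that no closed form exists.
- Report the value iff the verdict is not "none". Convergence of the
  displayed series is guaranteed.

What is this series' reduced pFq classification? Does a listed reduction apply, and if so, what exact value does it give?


Reduced: x = -1, 2F1, upper = {-\frac{5}{2}, 1}, lower = {\frac{9}{2}}, C = -\frac{4}{9}. Verdict: this is Kummer (I3) (x = -1; c = \frac{9}{2} equals 1+a-b for upper {-\frac{5}{2}, 1}: listed pattern). Exact value: \left(-\frac{35}{144}\right) \cdot \pi.

Key step: t_0 being -\frac{4}{9}, the product of the first k integers (C = -4/9, x = -1) is k!.
Step ratio: r(k) = -1 * (k-\frac{5}{2}) (k+1) / [(k+\frac{9}{2}) (k+1)] - poly over poly, x = -1 from leading terms; C = -\frac{4}{9} at k = 0.
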